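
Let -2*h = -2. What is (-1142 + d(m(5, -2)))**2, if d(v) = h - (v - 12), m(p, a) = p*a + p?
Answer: 1263376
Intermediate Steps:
h = 1 (h = -1/2*(-2) = 1)
m(p, a) = p + a*p (m(p, a) = a*p + p = p + a*p)
d(v) = 13 - v (d(v) = 1 - (v - 12) = 1 - (-12 + v) = 1 + (12 - v) = 13 - v)
(-1142 + d(m(5, -2)))**2 = (-1142 + (13 - 5*(1 - 2)))**2 = (-1142 + (13 - 5*(-1)))**2 = (-1142 + (13 - 1*(-5)))**2 = (-1142 + (13 + 5))**2 = (-1142 + 18)**2 = (-1124)**2 = 1263376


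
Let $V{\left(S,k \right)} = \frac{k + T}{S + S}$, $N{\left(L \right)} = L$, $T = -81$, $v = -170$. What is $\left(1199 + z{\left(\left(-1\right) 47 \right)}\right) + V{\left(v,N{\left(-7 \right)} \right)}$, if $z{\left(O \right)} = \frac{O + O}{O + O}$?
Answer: $\frac{102022}{85} \approx 1200.3$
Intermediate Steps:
$z{\left(O \right)} = 1$ ($z{\left(O \right)} = \frac{2 O}{2 O} = 2 O \frac{1}{2 O} = 1$)
$V{\left(S,k \right)} = \frac{-81 + k}{2 S}$ ($V{\left(S,k \right)} = \frac{k - 81}{S + S} = \frac{-81 + k}{2 S}$)
$\left(1199 + z{\left(\left(-1\right) 47 \right)}\right) + V{\left(v,N{\left(-7 \right)} \right)} = \left(1199 + 1\right) + \frac{-81 - 7}{2 \left(-170\right)} = 1200 + \frac{1}{2} \left(- \frac{1}{170}\right) \left(-88\right) = 1200 + \frac{22}{85} = \frac{102022}{85}$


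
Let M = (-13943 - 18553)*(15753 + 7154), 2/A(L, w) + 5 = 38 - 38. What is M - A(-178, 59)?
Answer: -3721929358/5 ≈ -7.4439e+8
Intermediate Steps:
A(L, w) = -2/5 (A(L, w) = 2/(-5 + (38 - 38)) = 2/(-5 + 0) = 2/(-5) = 2*(-1/5) = -2/5)
M = -744385872 (M = -32496*22907 = -744385872)
M - A(-178, 59) = -744385872 - 1*(-2/5) = -744385872 + 2/5 = -3721929358/5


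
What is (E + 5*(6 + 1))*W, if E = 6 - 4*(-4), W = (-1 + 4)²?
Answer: 513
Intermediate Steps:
W = 9 (W = 3² = 9)
E = 22 (E = 6 + 16 = 22)
(E + 5*(6 + 1))*W = (22 + 5*(6 + 1))*9 = (22 + 5*7)*9 = (22 + 35)*9 = 57*9 = 513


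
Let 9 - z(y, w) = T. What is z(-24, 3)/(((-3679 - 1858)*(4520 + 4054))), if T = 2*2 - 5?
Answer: -5/23737119 ≈ -2.1064e-7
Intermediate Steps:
T = -1 (T = 4 - 5 = -1)
z(y, w) = 10 (z(y, w) = 9 - 1*(-1) = 9 + 1 = 10)
z(-24, 3)/(((-3679 - 1858)*(4520 + 4054))) = 10/(((-3679 - 1858)*(4520 + 4054))) = 10/((-5537*8574)) = 10/(-47474238) = 10*(-1/47474238) = -5/23737119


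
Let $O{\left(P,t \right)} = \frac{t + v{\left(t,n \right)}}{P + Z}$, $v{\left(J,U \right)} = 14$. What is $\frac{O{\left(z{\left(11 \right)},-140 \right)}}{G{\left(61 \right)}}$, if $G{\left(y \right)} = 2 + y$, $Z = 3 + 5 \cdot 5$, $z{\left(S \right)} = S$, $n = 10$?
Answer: $- \frac{2}{39} \approx -0.051282$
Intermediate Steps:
$Z = 28$ ($Z = 3 + 25 = 28$)
$O{\left(P,t \right)} = \frac{14 + t}{28 + P}$ ($O{\left(P,t \right)} = \frac{t + 14}{P + 28} = \frac{14 + t}{28 + P}$)
$\frac{O{\left(z{\left(11 \right)},-140 \right)}}{G{\left(61 \right)}} = \frac{\frac{1}{28 + 11} \left(14 - 140\right)}{2 + 61} = \frac{\frac{1}{39} \left(-126\right)}{63} = \frac{1}{39} \left(-126\right) \frac{1}{63} = \left(- \frac{42}{13}\right) \frac{1}{63} = - \frac{2}{39}$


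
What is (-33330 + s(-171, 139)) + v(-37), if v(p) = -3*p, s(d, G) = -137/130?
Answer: -4318607/130 ≈ -33220.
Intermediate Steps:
s(d, G) = -137/130 (s(d, G) = -137*1/130 = -137/130)
(-33330 + s(-171, 139)) + v(-37) = (-33330 - 137/130) - 3*(-37) = -4333037/130 + 111 = -4318607/130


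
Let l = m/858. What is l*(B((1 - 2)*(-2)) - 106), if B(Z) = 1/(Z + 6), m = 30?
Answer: -385/104 ≈ -3.7019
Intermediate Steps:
l = 5/143 (l = 30/858 = 30*(1/858) = 5/143 ≈ 0.034965)
B(Z) = 1/(6 + Z)
l*(B((1 - 2)*(-2)) - 106) = 5*(1/(6 + (1 - 2)*(-2)) - 106)/143 = 5*(1/(6 - 1*(-2)) - 106)/143 = 5*(1/(6 + 2) - 106)/143 = 5*(1/8 - 106)/143 = 5*(⅛ - 106)/143 = (5/143)*(-847/8) = -385/104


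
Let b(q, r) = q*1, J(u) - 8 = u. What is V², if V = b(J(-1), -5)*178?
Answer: 1552516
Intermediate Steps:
J(u) = 8 + u
b(q, r) = q
V = 1246 (V = (8 - 1)*178 = 7*178 = 1246)
V² = 1246² = 1552516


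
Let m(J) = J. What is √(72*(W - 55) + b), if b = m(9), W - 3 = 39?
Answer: 3*I*√103 ≈ 30.447*I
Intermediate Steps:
W = 42 (W = 3 + 39 = 42)
b = 9
√(72*(W - 55) + b) = √(72*(42 - 55) + 9) = √(72*(-13) + 9) = √(-936 + 9) = √(-927) = 3*I*√103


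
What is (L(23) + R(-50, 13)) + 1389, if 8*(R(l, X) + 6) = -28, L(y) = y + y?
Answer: 2851/2 ≈ 1425.5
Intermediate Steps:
L(y) = 2*y
R(l, X) = -19/2 (R(l, X) = -6 + (1/8)*(-28) = -6 - 7/2 = -19/2)
(L(23) + R(-50, 13)) + 1389 = (2*23 - 19/2) + 1389 = (46 - 19/2) + 1389 = 73/2 + 1389 = 2851/2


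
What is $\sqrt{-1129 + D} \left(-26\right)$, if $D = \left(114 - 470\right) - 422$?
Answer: $- 26 i \sqrt{1907} \approx - 1135.4 i$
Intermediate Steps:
$D = -778$ ($D = -356 - 422 = -778$)
$\sqrt{-1129 + D} \left(-26\right) = \sqrt{-1129 - 778} \left(-26\right) = \sqrt{-1907} \left(-26\right) = i \sqrt{1907} \left(-26\right) = - 26 i \sqrt{1907}$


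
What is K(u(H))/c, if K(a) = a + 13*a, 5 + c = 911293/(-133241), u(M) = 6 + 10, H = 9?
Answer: -14922992/788749 ≈ -18.920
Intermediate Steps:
u(M) = 16
c = -1577498/133241 (c = -5 + 911293/(-133241) = -5 + 911293*(-1/133241) = -5 - 911293/133241 = -1577498/133241 ≈ -11.839)
K(a) = 14*a
K(u(H))/c = (14*16)/(-1577498/133241) = 224*(-133241/1577498) = -14922992/788749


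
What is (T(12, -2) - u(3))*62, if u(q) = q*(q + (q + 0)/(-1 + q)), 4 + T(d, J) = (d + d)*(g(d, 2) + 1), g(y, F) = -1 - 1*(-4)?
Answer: 4867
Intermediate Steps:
g(y, F) = 3 (g(y, F) = -1 + 4 = 3)
T(d, J) = -4 + 8*d (T(d, J) = -4 + (d + d)*(3 + 1) = -4 + (2*d)*4 = -4 + 8*d)
u(q) = q*(q + q/(-1 + q))
(T(12, -2) - u(3))*62 = ((-4 + 8*12) - 3³/(-1 + 3))*62 = ((-4 + 96) - 27/2)*62 = (92 - 27/2)*62 = (157/2)*62 = 4867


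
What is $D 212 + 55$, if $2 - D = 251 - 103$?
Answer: $-30897$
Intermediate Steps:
$D = -146$ ($D = 2 - \left(251 - 103\right) = 2 - 148 = -146$)
$D 212 + 55 = \left(-146\right) 212 + 55 = -30952 + 55 = -30897$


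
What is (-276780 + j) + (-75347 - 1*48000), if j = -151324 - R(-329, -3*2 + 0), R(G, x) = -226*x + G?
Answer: -552478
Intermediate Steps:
R(G, x) = G - 226*x
j = -152351 (j = -151324 - (-329 - 226*(-3*2 + 0)) = -151324 - (-329 - 226*(-6 + 0)) = -151324 - (-329 - 226*(-6)) = -151324 - (-329 + 1356) = -151324 - 1*1027 = -151324 - 1027 = -152351)
(-276780 + j) + (-75347 - 1*48000) = (-276780 - 152351) + (-75347 - 1*48000) = -429131 + (-75347 - 48000) = -429131 - 123347 = -552478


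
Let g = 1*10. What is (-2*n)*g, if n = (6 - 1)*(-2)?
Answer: 200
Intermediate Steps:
g = 10
n = -10 (n = 5*(-2) = -10)
(-2*n)*g = -2*(-10)*10 = 20*10 = 200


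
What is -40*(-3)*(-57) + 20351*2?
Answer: 33862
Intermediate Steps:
-40*(-3)*(-57) + 20351*2 = 120*(-57) + 40702 = -6840 + 40702 = 33862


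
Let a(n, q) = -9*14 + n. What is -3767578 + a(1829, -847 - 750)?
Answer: -3765875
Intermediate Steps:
a(n, q) = -126 + n
-3767578 + a(1829, -847 - 750) = -3767578 + (-126 + 1829) = -3767578 + 1703 = -3765875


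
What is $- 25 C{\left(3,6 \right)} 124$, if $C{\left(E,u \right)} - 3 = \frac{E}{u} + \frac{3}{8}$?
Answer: $- \frac{24025}{2} \approx -12013.0$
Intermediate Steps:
$C{\left(E,u \right)} = \frac{27}{8} + \frac{E}{u}$ ($C{\left(E,u \right)} = 3 + \left(\frac{E}{u} + \frac{3}{8}\right) = 3 + \left(\frac{3}{8} + \frac{E}{u}\right) = \frac{27}{8} + \frac{E}{u}$)
$- 25 C{\left(3,6 \right)} 124 = - 25 \left(\frac{27}{8} + \frac{3}{6}\right) 124 = - 25 \left(\frac{27}{8} + 3 \cdot \frac{1}{6}\right) 124 = - 25 \left(\frac{27}{8} + \frac{1}{2}\right) 124 = \left(-25\right) \frac{31}{8} \cdot 124 = \left(- \frac{775}{8}\right) 124 = - \frac{24025}{2}$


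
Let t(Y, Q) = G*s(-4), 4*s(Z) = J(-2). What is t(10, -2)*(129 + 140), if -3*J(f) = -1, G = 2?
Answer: 269/6 ≈ 44.833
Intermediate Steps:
J(f) = ⅓ (J(f) = -⅓*(-1) = ⅓)
s(Z) = 1/12 (s(Z) = (¼)*(⅓) = 1/12)
t(Y, Q) = ⅙ (t(Y, Q) = 2*(1/12) = ⅙)
t(10, -2)*(129 + 140) = (129 + 140)/6 = (⅙)*269 = 269/6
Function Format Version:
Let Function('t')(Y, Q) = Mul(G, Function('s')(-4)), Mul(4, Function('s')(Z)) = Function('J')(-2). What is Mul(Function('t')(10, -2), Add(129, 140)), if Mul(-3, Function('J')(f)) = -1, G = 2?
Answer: Rational(269, 6) ≈ 44.833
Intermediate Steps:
Function('J')(f) = Rational(1, 3) (Function('J')(f) = Mul(Rational(-1, 3), -1) = Rational(1, 3))
Function('s')(Z) = Rational(1, 12) (Function('s')(Z) = Mul(Rational(1, 4), Rational(1, 3)) = Rational(1, 12))
Function('t')(Y, Q) = Rational(1, 6) (Function('t')(Y, Q) = Mul(2, Rational(1, 12)) = Rational(1, 6))
Mul(Function('t')(10, -2), Add(129, 140)) = Mul(Rational(1, 6), Add(129, 140)) = Mul(Rational(1, 6), 269) = Rational(269, 6)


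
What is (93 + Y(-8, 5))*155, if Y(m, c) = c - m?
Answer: 16430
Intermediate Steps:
(93 + Y(-8, 5))*155 = (93 + (5 - 1*(-8)))*155 = (93 + (5 + 8))*155 = (93 + 13)*155 = 106*155 = 16430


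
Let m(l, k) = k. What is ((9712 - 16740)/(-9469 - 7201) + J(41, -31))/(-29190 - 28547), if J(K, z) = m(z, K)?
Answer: -345249/481237895 ≈ -0.00071742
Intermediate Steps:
J(K, z) = K
((9712 - 16740)/(-9469 - 7201) + J(41, -31))/(-29190 - 28547) = ((9712 - 16740)/(-9469 - 7201) + 41)/(-29190 - 28547) = (-7028/(-16670) + 41)/(-57737) = (-7028*(-1/16670) + 41)*(-1/57737) = (3514/8335 + 41)*(-1/57737) = (345249/8335)*(-1/57737) = -345249/481237895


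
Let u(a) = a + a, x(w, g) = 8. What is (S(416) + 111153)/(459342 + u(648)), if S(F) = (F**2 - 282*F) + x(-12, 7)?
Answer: 18545/51182 ≈ 0.36233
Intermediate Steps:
u(a) = 2*a
S(F) = 8 + F**2 - 282*F (S(F) = (F**2 - 282*F) + 8 = 8 + F**2 - 282*F)
(S(416) + 111153)/(459342 + u(648)) = ((8 + 416**2 - 282*416) + 111153)/(459342 + 2*648) = ((8 + 173056 - 117312) + 111153)/(459342 + 1296) = (55752 + 111153)/460638 = 166905*(1/460638) = 18545/51182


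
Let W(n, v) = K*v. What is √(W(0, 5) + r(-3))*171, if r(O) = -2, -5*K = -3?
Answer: 171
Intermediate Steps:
K = ⅗ (K = -⅕*(-3) = ⅗ ≈ 0.60000)
W(n, v) = 3*v/5
√(W(0, 5) + r(-3))*171 = √((⅗)*5 - 2)*171 = √(3 - 2)*171 = √1*171 = 1*171 = 171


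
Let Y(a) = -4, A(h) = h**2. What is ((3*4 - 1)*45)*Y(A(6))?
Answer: -1980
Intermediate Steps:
((3*4 - 1)*45)*Y(A(6)) = ((3*4 - 1)*45)*(-4) = ((12 - 1)*45)*(-4) = (11*45)*(-4) = 495*(-4) = -1980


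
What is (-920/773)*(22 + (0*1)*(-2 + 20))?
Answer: -20240/773 ≈ -26.184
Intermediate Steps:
(-920/773)*(22 + (0*1)*(-2 + 20)) = (-920*1/773)*(22 + 0*18) = -920*(22 + 0)/773 = -920/773*22 = -20240/773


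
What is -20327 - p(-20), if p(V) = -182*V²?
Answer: 52473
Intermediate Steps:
-20327 - p(-20) = -20327 - (-182)*(-20)² = -20327 - (-182)*400 = -20327 - 1*(-72800) = -20327 + 72800 = 52473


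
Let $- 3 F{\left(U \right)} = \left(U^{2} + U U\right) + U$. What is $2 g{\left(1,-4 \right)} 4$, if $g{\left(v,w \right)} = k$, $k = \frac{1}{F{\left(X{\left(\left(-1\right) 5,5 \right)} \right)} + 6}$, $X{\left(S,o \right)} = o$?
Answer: $- \frac{24}{37} \approx -0.64865$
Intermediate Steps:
$F{\left(U \right)} = - \frac{2 U^{2}}{3} - \frac{U}{3}$ ($F{\left(U \right)} = - \frac{\left(U^{2} + U U\right) + U}{3} = - \frac{\left(U^{2} + U^{2}\right) + U}{3} = - \frac{2 U^{2} + U}{3} = - \frac{U + 2 U^{2}}{3} = - \frac{2 U^{2}}{3} - \frac{U}{3}$)
$k = - \frac{3}{37}$ ($k = \frac{1}{\left(- \frac{1}{3}\right) 5 \left(1 + 2 \cdot 5\right) + 6} = \frac{1}{\left(- \frac{1}{3}\right) 5 \left(1 + 10\right) + 6} = \frac{1}{\left(- \frac{1}{3}\right) 5 \cdot 11 + 6} = \frac{1}{- \frac{55}{3} + 6} = \frac{1}{- \frac{37}{3}} = - \frac{3}{37} \approx -0.081081$)
$g{\left(v,w \right)} = - \frac{3}{37}$
$2 g{\left(1,-4 \right)} 4 = 2 \left(- \frac{3}{37}\right) 4 = \left(- \frac{6}{37}\right) 4 = - \frac{24}{37}$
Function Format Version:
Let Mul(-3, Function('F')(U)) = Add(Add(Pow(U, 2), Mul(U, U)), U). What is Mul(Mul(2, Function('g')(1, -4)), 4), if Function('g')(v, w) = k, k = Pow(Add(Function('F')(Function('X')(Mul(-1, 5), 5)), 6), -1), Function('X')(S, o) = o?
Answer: Rational(-24, 37) ≈ -0.64865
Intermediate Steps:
Function('F')(U) = Add(Mul(Rational(-2, 3), Pow(U, 2)), Mul(Rational(-1, 3), U)) (Function('F')(U) = Mul(Rational(-1, 3), Add(Add(Pow(U, 2), Mul(U, U)), U)) = Mul(Rational(-1, 3), Add(Add(Pow(U, 2), Pow(U, 2)), U)) = Mul(Rational(-1, 3), Add(Mul(2, Pow(U, 2)), U)) = Mul(Rational(-1, 3), Add(U, Mul(2, Pow(U, 2)))) = Add(Mul(Rational(-2, 3), Pow(U, 2)), Mul(Rational(-1, 3), U)))
k = Rational(-3, 37) (k = Pow(Add(Mul(Rational(-1, 3), 5, Add(1, Mul(2, 5))), 6), -1) = Pow(Add(Mul(Rational(-1, 3), 5, Add(1, 10)), 6), -1) = Pow(Add(Mul(Rational(-1, 3), 5, 11), 6), -1) = Pow(Add(Rational(-55, 3), 6), -1) = Pow(Rational(-37, 3), -1) = Rational(-3, 37) ≈ -0.081081)
Function('g')(v, w) = Rational(-3, 37)
Mul(Mul(2, Function('g')(1, -4)), 4) = Mul(Mul(2, Rational(-3, 37)), 4) = Mul(Rational(-6, 37), 4) = Rational(-24, 37)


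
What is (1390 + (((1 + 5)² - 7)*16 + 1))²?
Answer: 3441025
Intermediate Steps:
(1390 + (((1 + 5)² - 7)*16 + 1))² = (1390 + ((6² - 7)*16 + 1))² = (1390 + ((36 - 7)*16 + 1))² = (1390 + (29*16 + 1))² = (1390 + (464 + 1))² = (1390 + 465)² = 1855² = 3441025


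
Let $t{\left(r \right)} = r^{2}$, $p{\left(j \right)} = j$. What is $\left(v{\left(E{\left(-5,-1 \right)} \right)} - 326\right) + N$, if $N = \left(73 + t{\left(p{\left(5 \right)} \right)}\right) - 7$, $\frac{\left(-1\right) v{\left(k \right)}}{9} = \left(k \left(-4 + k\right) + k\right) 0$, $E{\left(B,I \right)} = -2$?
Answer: $-235$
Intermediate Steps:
$v{\left(k \right)} = 0$ ($v{\left(k \right)} = - 9 \left(k \left(-4 + k\right) + k\right) 0 = - 9 \left(k + k \left(-4 + k\right)\right) 0 = \left(-9\right) 0 = 0$)
$N = 91$ ($N = \left(73 + 5^{2}\right) - 7 = \left(73 + 25\right) - 7 = 98 - 7 = 91$)
$\left(v{\left(E{\left(-5,-1 \right)} \right)} - 326\right) + N = \left(0 - 326\right) + 91 = -326 + 91 = -235$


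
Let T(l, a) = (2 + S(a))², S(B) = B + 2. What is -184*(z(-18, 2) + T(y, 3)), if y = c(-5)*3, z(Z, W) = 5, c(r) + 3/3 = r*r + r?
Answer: -9936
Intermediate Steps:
S(B) = 2 + B
c(r) = -1 + r + r² (c(r) = -1 + (r*r + r) = -1 + (r² + r) = -1 + (r + r²) = -1 + r + r²)
y = 57 (y = (-1 - 5 + (-5)²)*3 = (-1 - 5 + 25)*3 = 19*3 = 57)
T(l, a) = (4 + a)² (T(l, a) = (2 + (2 + a))² = (4 + a)²)
-184*(z(-18, 2) + T(y, 3)) = -184*(5 + (4 + 3)²) = -184*(5 + 7²) = -184*(5 + 49) = -184*54 = -9936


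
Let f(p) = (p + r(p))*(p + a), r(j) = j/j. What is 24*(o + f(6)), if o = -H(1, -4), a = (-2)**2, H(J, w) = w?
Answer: 1776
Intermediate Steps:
r(j) = 1
a = 4
f(p) = (1 + p)*(4 + p) (f(p) = (p + 1)*(p + 4) = (1 + p)*(4 + p))
o = 4 (o = -1*(-4) = 4)
24*(o + f(6)) = 24*(4 + (4 + 6**2 + 5*6)) = 24*(4 + (4 + 36 + 30)) = 24*(4 + 70) = 24*74 = 1776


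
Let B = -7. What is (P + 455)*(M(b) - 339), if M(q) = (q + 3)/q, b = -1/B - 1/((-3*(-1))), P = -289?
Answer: -117445/2 ≈ -58723.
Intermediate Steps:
b = -4/21 (b = -1/(-7) - 1/((-3*(-1))) = -1*(-1/7) - 1/3 = 1/7 - 1*1/3 = 1/7 - 1/3 = -4/21 ≈ -0.19048)
M(q) = (3 + q)/q
(P + 455)*(M(b) - 339) = (-289 + 455)*((3 - 4/21)/(-4/21) - 339) = 166*(-21/4*59/21 - 339) = 166*(-59/4 - 339) = 166*(-1415/4) = -117445/2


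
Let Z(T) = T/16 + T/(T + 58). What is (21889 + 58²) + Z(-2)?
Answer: 1414159/56 ≈ 25253.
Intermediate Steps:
Z(T) = T/16 + T/(58 + T) (Z(T) = T*(1/16) + T/(58 + T) = T/16 + T/(58 + T))
(21889 + 58²) + Z(-2) = (21889 + 58²) + (1/16)*(-2)*(74 - 2)/(58 - 2) = (21889 + 3364) + (1/16)*(-2)*72/56 = 25253 + (1/16)*(-2)*(1/56)*72 = 25253 - 9/56 = 1414159/56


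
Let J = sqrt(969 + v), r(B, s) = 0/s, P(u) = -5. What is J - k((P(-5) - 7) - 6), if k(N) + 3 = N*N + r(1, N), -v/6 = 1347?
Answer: -321 + I*sqrt(7113) ≈ -321.0 + 84.339*I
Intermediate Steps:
v = -8082 (v = -6*1347 = -8082)
r(B, s) = 0
k(N) = -3 + N**2 (k(N) = -3 + (N*N + 0) = -3 + (N**2 + 0) = -3 + N**2)
J = I*sqrt(7113) (J = sqrt(969 - 8082) = sqrt(-7113) = I*sqrt(7113) ≈ 84.339*I)
J - k((P(-5) - 7) - 6) = I*sqrt(7113) - (-3 + ((-5 - 7) - 6)**2) = I*sqrt(7113) - (-3 + (-12 - 6)**2) = I*sqrt(7113) - (-3 + (-18)**2) = I*sqrt(7113) - (-3 + 324) = I*sqrt(7113) - 1*321 = I*sqrt(7113) - 321 = -321 + I*sqrt(7113)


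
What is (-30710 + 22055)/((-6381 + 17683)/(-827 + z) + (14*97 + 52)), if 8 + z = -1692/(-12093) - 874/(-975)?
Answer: -1891212636337/305139205284 ≈ -6.1979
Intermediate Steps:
z = -27368806/3930225 (z = -8 + (-1692/(-12093) - 874/(-975)) = -8 + (-1692*(-1/12093) - 874*(-1/975)) = -8 + (564/4031 + 874/975) = -8 + 4072994/3930225 = -27368806/3930225 ≈ -6.9637)
(-30710 + 22055)/((-6381 + 17683)/(-827 + z) + (14*97 + 52)) = (-30710 + 22055)/((-6381 + 17683)/(-827 - 27368806/3930225) + (14*97 + 52)) = -8655/(11302/(-3277664881/3930225) + (1358 + 52)) = -8655/(11302*(-3930225/3277664881) + 1410) = -8655/(-44419402950/3277664881 + 1410) = -8655/4577088079260/3277664881 = -8655*3277664881/4577088079260 = -1891212636337/305139205284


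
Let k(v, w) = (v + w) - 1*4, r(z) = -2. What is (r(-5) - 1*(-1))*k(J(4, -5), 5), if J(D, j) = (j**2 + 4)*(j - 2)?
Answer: 202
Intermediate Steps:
J(D, j) = (-2 + j)*(4 + j**2) (J(D, j) = (4 + j**2)*(-2 + j) = (-2 + j)*(4 + j**2))
k(v, w) = -4 + v + w (k(v, w) = (v + w) - 4 = -4 + v + w)
(r(-5) - 1*(-1))*k(J(4, -5), 5) = (-2 - 1*(-1))*(-4 + (-8 + (-5)**3 - 2*(-5)**2 + 4*(-5)) + 5) = (-2 + 1)*(-4 + (-8 - 125 - 2*25 - 20) + 5) = -(-4 + (-8 - 125 - 50 - 20) + 5) = -(-4 - 203 + 5) = -1*(-202) = 202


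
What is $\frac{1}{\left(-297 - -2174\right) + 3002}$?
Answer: $\frac{1}{4879} \approx 0.00020496$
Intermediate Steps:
$\frac{1}{\left(-297 - -2174\right) + 3002} = \frac{1}{\left(-297 + 2174\right) + 3002} = \frac{1}{1877 + 3002} = \frac{1}{4879}$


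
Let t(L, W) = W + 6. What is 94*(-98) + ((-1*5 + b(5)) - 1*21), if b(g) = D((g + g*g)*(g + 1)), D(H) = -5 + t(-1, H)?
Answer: -9057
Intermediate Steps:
t(L, W) = 6 + W
D(H) = 1 + H (D(H) = -5 + (6 + H) = 1 + H)
b(g) = 1 + (1 + g)*(g + g**2) (b(g) = 1 + (g + g*g)*(g + 1) = 1 + (g + g**2)*(1 + g) = 1 + (1 + g)*(g + g**2))
94*(-98) + ((-1*5 + b(5)) - 1*21) = 94*(-98) + ((-1*5 + (1 + 5*(1 + 5**2 + 2*5))) - 1*21) = -9212 + ((-5 + (1 + 5*(1 + 25 + 10))) - 21) = -9212 + ((-5 + (1 + 5*36)) - 21) = -9212 + ((-5 + (1 + 180)) - 21) = -9212 + ((-5 + 181) - 21) = -9212 + (176 - 21) = -9212 + 155 = -9057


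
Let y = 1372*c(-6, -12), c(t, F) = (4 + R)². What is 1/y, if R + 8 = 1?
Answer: 1/12348 ≈ 8.0985e-5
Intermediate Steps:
R = -7 (R = -8 + 1 = -7)
c(t, F) = 9 (c(t, F) = (4 - 7)² = (-3)² = 9)
y = 12348 (y = 1372*9 = 12348)
1/y = 1/12348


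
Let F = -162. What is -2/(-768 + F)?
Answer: 1/465 ≈ 0.0021505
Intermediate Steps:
-2/(-768 + F) = -2/(-768 - 162) = -2/(-930) = -2*(-1/930) = 1/465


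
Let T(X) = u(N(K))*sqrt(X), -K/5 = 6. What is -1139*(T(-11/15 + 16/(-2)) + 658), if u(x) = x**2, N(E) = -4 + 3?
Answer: -749462 - 1139*I*sqrt(1965)/15 ≈ -7.4946e+5 - 3366.0*I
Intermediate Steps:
K = -30 (K = -5*6 = -30)
N(E) = -1
T(X) = sqrt(X) (T(X) = (-1)**2*sqrt(X) = 1*sqrt(X) = sqrt(X))
-1139*(T(-11/15 + 16/(-2)) + 658) = -1139*(sqrt(-11/15 + 16/(-2)) + 658) = -1139*(sqrt(-11*1/15 + 16*(-1/2)) + 658) = -1139*(sqrt(-11/15 - 8) + 658) = -1139*(sqrt(-131/15) + 658) = -1139*(I*sqrt(1965)/15 + 658) = -1139*(658 + I*sqrt(1965)/15) = -749462 - 1139*I*sqrt(1965)/15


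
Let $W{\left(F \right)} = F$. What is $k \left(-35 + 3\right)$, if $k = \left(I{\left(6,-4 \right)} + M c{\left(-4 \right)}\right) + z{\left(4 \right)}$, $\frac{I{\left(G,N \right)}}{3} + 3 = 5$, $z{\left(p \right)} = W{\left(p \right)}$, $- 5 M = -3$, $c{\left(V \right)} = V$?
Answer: $- \frac{1216}{5} \approx -243.2$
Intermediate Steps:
$M = \frac{3}{5}$ ($M = \left(- \frac{1}{5}\right) \left(-3\right) = \frac{3}{5} \approx 0.6$)
$z{\left(p \right)} = p$
$I{\left(G,N \right)} = 6$ ($I{\left(G,N \right)} = -9 + 3 \cdot 5 = -9 + 15 = 6$)
$k = \frac{38}{5}$ ($k = \left(6 + \frac{3}{5} \left(-4\right)\right) + 4 = \left(6 - \frac{12}{5}\right) + 4 = \frac{18}{5} + 4 = \frac{38}{5} \approx 7.6$)
$k \left(-35 + 3\right) = \frac{38 \left(-35 + 3\right)}{5} = \frac{38}{5} \left(-32\right) = - \frac{1216}{5}$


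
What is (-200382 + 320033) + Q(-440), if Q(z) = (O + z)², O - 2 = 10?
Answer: 302835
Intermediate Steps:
O = 12 (O = 2 + 10 = 12)
Q(z) = (12 + z)²
(-200382 + 320033) + Q(-440) = (-200382 + 320033) + (12 - 440)² = 119651 + (-428)² = 119651 + 183184 = 302835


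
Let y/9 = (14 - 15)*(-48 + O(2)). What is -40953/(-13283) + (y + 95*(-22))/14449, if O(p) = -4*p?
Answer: 570663059/191926067 ≈ 2.9733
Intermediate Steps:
y = 504 (y = 9*((14 - 15)*(-48 - 4*2)) = 9*(-(-48 - 8)) = 9*(-1*(-56)) = 9*56 = 504)
-40953/(-13283) + (y + 95*(-22))/14449 = -40953/(-13283) + (504 + 95*(-22))/14449 = -40953*(-1/13283) + (504 - 2090)*(1/14449) = 40953/13283 - 1586*1/14449 = 40953/13283 - 1586/14449 = 570663059/191926067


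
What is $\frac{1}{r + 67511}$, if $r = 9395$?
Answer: $\frac{1}{76906} \approx 1.3003 \cdot 10^{-5}$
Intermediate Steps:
$\frac{1}{r + 67511} = \frac{1}{9395 + 67511} = \frac{1}{76906}$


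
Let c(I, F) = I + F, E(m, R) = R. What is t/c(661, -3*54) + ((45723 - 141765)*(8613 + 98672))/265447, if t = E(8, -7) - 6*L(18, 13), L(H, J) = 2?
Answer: -5141634162523/132458053 ≈ -38817.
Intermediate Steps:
c(I, F) = F + I
t = -19 (t = -7 - 6*2 = -7 - 12 = -19)
t/c(661, -3*54) + ((45723 - 141765)*(8613 + 98672))/265447 = -19/(-3*54 + 661) + ((45723 - 141765)*(8613 + 98672))/265447 = -19/(-162 + 661) - 96042*107285*(1/265447) = -19/499 - 10303865970*1/265447 = -19*1/499 - 10303865970/265447 = -19/499 - 10303865970/265447 = -5141634162523/132458053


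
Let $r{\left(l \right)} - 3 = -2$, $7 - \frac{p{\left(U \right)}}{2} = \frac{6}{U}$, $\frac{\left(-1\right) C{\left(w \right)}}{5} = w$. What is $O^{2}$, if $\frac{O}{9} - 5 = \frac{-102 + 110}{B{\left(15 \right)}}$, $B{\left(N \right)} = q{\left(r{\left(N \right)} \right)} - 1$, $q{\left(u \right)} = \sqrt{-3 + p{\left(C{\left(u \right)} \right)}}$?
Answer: $\frac{2914785}{961} + \frac{113400 \sqrt{335}}{961} \approx 5192.9$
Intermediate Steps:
$C{\left(w \right)} = - 5 w$
$p{\left(U \right)} = 14 - \frac{12}{U}$ ($p{\left(U \right)} = 14 - 2 \frac{6}{U} = 14 - \frac{12}{U}$)
$r{\left(l \right)} = 1$ ($r{\left(l \right)} = 3 - 2 = 1$)
$q{\left(u \right)} = \sqrt{11 + \frac{12}{5 u}}$ ($q{\left(u \right)} = \sqrt{-3 + \left(14 - \frac{12}{\left(-5\right) u}\right)} = \sqrt{-3 + \left(14 - 12 \left(- \frac{1}{5 u}\right)\right)} = \sqrt{-3 + \left(14 + \frac{12}{5 u}\right)} = \sqrt{11 + \frac{12}{5 u}}$)
$B{\left(N \right)} = -1 + \frac{\sqrt{335}}{5}$ ($B{\left(N \right)} = \frac{\sqrt{275 + \frac{60}{1}}}{5} - 1 = \frac{\sqrt{275 + 60 \cdot 1}}{5} - 1 = \frac{\sqrt{275 + 60}}{5} - 1 = \frac{\sqrt{335}}{5} - 1 = -1 + \frac{\sqrt{335}}{5}$)
$O = 45 + \frac{72}{-1 + \frac{\sqrt{335}}{5}}$ ($O = 45 + 9 \frac{-102 + 110}{-1 + \frac{\sqrt{335}}{5}} = 45 + 9 \frac{8}{-1 + \frac{\sqrt{335}}{5}} = 45 + \frac{72}{-1 + \frac{\sqrt{335}}{5}} \approx 72.062$)
$O^{2} = \left(\frac{1575}{31} + \frac{36 \sqrt{335}}{31}\right)^{2}$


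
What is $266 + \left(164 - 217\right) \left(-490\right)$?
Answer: $26236$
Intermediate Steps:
$266 + \left(164 - 217\right) \left(-490\right) = 266 - -25970 = 266 + 25970 = 26236$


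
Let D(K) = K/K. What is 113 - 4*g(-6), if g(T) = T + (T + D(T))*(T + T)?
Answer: -103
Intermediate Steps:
D(K) = 1
g(T) = T + 2*T*(1 + T) (g(T) = T + (T + 1)*(T + T) = T + (1 + T)*(2*T) = T + 2*T*(1 + T))
113 - 4*g(-6) = 113 - (-24)*(3 + 2*(-6)) = 113 - (-24)*(3 - 12) = 113 - (-24)*(-9) = 113 - 4*54 = 113 - 216 = -103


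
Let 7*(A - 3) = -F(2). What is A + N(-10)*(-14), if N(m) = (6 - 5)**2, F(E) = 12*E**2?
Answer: -125/7 ≈ -17.857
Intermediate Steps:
A = -27/7 (A = 3 + (-12*2**2)/7 = 3 + (-12*4)/7 = 3 + (-1*48)/7 = 3 + (1/7)*(-48) = 3 - 48/7 = -27/7 ≈ -3.8571)
N(m) = 1 (N(m) = 1**2 = 1)
A + N(-10)*(-14) = -27/7 + 1*(-14) = -27/7 - 14 = -125/7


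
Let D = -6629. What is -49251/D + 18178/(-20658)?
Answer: 448462598/68470941 ≈ 6.5497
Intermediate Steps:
-49251/D + 18178/(-20658) = -49251/(-6629) + 18178/(-20658) = -49251*(-1/6629) + 18178*(-1/20658) = 49251/6629 - 9089/10329 = 448462598/68470941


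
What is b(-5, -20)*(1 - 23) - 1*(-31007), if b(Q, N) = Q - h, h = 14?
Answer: 31425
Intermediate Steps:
b(Q, N) = -14 + Q (b(Q, N) = Q - 1*14 = Q - 14 = -14 + Q)
b(-5, -20)*(1 - 23) - 1*(-31007) = (-14 - 5)*(1 - 23) - 1*(-31007) = -19*(-22) + 31007 = 418 + 31007 = 31425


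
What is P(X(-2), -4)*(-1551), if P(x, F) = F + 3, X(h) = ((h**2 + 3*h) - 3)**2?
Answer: 1551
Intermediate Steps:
X(h) = (-3 + h**2 + 3*h)**2
P(x, F) = 3 + F
P(X(-2), -4)*(-1551) = (3 - 4)*(-1551) = -1*(-1551) = 1551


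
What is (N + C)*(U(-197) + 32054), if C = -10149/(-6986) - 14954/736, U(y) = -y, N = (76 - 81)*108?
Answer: -23168431614955/1285424 ≈ -1.8024e+7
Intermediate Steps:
N = -540 (N = -5*108 = -540)
C = -24249745/1285424 (C = -10149*(-1/6986) - 14954*1/736 = 10149/6986 - 7477/368 = -24249745/1285424 ≈ -18.865)
(N + C)*(U(-197) + 32054) = (-540 - 24249745/1285424)*(-1*(-197) + 32054) = -718378705*(197 + 32054)/1285424 = -718378705/1285424*32251 = -23168431614955/1285424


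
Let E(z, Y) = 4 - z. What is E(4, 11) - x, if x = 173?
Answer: -173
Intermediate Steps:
E(4, 11) - x = (4 - 1*4) - 1*173 = (4 - 4) - 173 = 0 - 173 = -173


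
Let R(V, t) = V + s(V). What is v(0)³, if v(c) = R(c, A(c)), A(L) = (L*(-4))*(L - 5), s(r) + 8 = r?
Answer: -512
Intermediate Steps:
s(r) = -8 + r
A(L) = -4*L*(-5 + L) (A(L) = (-4*L)*(-5 + L) = -4*L*(-5 + L))
R(V, t) = -8 + 2*V (R(V, t) = V + (-8 + V) = -8 + 2*V)
v(c) = -8 + 2*c
v(0)³ = (-8 + 2*0)³ = (-8 + 0)³ = (-8)³ = -512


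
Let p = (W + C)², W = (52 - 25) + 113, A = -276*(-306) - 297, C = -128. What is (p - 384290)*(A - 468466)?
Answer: 147629996822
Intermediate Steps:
A = 84159 (A = 84456 - 297 = 84159)
W = 140 (W = 27 + 113 = 140)
p = 144 (p = (140 - 128)² = 12² = 144)
(p - 384290)*(A - 468466) = (144 - 384290)*(84159 - 468466) = -384146*(-384307) = 147629996822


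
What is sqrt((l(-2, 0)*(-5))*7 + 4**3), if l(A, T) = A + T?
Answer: sqrt(134) ≈ 11.576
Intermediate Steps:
sqrt((l(-2, 0)*(-5))*7 + 4**3) = sqrt(((-2 + 0)*(-5))*7 + 4**3) = sqrt(-2*(-5)*7 + 64) = sqrt(10*7 + 64) = sqrt(70 + 64) = sqrt(134)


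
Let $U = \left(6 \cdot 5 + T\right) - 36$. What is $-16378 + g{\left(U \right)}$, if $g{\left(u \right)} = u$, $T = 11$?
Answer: $-16373$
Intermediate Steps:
$U = 5$ ($U = \left(6 \cdot 5 + 11\right) - 36 = \left(30 + 11\right) - 36 = 41 - 36 = 5$)
$-16378 + g{\left(U \right)} = -16378 + 5 = -16373$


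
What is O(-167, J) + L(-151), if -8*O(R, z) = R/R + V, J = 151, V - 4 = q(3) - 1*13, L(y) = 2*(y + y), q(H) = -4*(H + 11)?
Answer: -596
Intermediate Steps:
q(H) = -44 - 4*H (q(H) = -4*(11 + H) = -44 - 4*H)
L(y) = 4*y (L(y) = 2*(2*y) = 4*y)
V = -65 (V = 4 + ((-44 - 4*3) - 1*13) = 4 + ((-44 - 12) - 13) = 4 + (-56 - 13) = 4 - 69 = -65)
O(R, z) = 8 (O(R, z) = -(R/R - 65)/8 = -(1 - 65)/8 = -1/8*(-64) = 8)
O(-167, J) + L(-151) = 8 + 4*(-151) = 8 - 604 = -596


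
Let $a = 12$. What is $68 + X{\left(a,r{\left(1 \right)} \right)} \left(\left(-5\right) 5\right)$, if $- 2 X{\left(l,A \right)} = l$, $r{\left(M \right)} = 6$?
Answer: $218$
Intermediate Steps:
$X{\left(l,A \right)} = - \frac{l}{2}$
$68 + X{\left(a,r{\left(1 \right)} \right)} \left(\left(-5\right) 5\right) = 68 + \left(- \frac{1}{2}\right) 12 \left(\left(-5\right) 5\right) = 68 - -150 = 68 + 150 = 218$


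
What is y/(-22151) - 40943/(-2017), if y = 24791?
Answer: 856924946/44678567 ≈ 19.180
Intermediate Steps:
y/(-22151) - 40943/(-2017) = 24791/(-22151) - 40943/(-2017) = 24791*(-1/22151) - 40943*(-1/2017) = -24791/22151 + 40943/2017 = 856924946/44678567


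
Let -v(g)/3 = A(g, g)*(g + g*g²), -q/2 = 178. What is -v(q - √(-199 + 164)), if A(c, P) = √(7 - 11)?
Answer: -270485952*I + 2281044*√35 ≈ 1.3495e+7 - 2.7049e+8*I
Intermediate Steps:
A(c, P) = 2*I (A(c, P) = √(-4) = 2*I)
q = -356 (q = -2*178 = -356)
v(g) = -6*I*(g + g³) (v(g) = -3*2*I*(g + g*g²) = -3*2*I*(g + g³) = -6*I*(g + g³))
-v(q - √(-199 + 164)) = -(-6)*I*(-356 - √(-199 + 164))*(1 + (-356 - √(-199 + 164))²) = -(-6)*I*(-356 - √(-35))*(1 + (-356 - √(-35))²) = -(-6)*I*(-356 - I*√35)*(1 + (-356 - I*√35)²) = -(-6)*I*(1 + (-356 - I*√35)²)*(-356 - I*√35) = 6*I*(1 + (-356 - I*√35)²)*(-356 - I*√35)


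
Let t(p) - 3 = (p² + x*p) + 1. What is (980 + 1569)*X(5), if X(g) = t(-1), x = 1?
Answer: 10196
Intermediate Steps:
t(p) = 4 + p + p² (t(p) = 3 + ((p² + 1*p) + 1) = 3 + ((p² + p) + 1) = 3 + ((p + p²) + 1) = 3 + (1 + p + p²) = 4 + p + p²)
X(g) = 4 (X(g) = 4 - 1 + (-1)² = 4 - 1 + 1 = 4)
(980 + 1569)*X(5) = (980 + 1569)*4 = 2549*4 = 10196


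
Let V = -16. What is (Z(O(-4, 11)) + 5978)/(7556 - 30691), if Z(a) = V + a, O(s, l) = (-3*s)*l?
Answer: -6094/23135 ≈ -0.26341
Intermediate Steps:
O(s, l) = -3*l*s
Z(a) = -16 + a
(Z(O(-4, 11)) + 5978)/(7556 - 30691) = ((-16 - 3*11*(-4)) + 5978)/(7556 - 30691) = ((-16 + 132) + 5978)/(-23135) = (116 + 5978)*(-1/23135) = 6094*(-1/23135) = -6094/23135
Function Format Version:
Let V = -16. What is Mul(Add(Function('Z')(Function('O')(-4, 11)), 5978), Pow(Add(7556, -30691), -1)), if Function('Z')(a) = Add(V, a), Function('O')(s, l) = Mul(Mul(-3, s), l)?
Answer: Rational(-6094, 23135) ≈ -0.26341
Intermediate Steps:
Function('O')(s, l) = Mul(-3, l, s)
Function('Z')(a) = Add(-16, a)
Mul(Add(Function('Z')(Function('O')(-4, 11)), 5978), Pow(Add(7556, -30691), -1)) = Mul(Add(Add(-16, Mul(-3, 11, -4)), 5978), Pow(Add(7556, -30691), -1)) = Mul(Add(Add(-16, 132), 5978), Pow(-23135, -1)) = Mul(Add(116, 5978), Rational(-1, 23135)) = Mul(6094, Rational(-1, 23135)) = Rational(-6094, 23135)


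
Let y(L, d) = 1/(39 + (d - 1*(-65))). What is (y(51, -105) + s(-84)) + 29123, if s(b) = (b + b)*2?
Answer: 28786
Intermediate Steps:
s(b) = 4*b (s(b) = (2*b)*2 = 4*b)
y(L, d) = 1/(104 + d) (y(L, d) = 1/(39 + (d + 65)) = 1/(39 + (65 + d)) = 1/(104 + d))
(y(51, -105) + s(-84)) + 29123 = (1/(104 - 105) + 4*(-84)) + 29123 = (1/(-1) - 336) + 29123 = (-1 - 336) + 29123 = -337 + 29123 = 28786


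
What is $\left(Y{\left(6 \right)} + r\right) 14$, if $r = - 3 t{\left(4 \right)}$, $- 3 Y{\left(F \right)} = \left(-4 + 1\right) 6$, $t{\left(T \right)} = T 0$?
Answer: $84$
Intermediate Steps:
$t{\left(T \right)} = 0$
$Y{\left(F \right)} = 6$ ($Y{\left(F \right)} = - \frac{\left(-4 + 1\right) 6}{3} = - \frac{\left(-3\right) 6}{3} = \left(- \frac{1}{3}\right) \left(-18\right) = 6$)
$r = 0$ ($r = \left(-3\right) 0 = 0$)
$\left(Y{\left(6 \right)} + r\right) 14 = \left(6 + 0\right) 14 = 6 \cdot 14 = 84$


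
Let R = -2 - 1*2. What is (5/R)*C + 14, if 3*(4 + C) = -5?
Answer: 253/12 ≈ 21.083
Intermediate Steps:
C = -17/3 (C = -4 + (⅓)*(-5) = -4 - 5/3 = -17/3 ≈ -5.6667)
R = -4 (R = -2 - 2 = -4)
(5/R)*C + 14 = (5/(-4))*(-17/3) + 14 = (5*(-¼))*(-17/3) + 14 = -5/4*(-17/3) + 14 = 85/12 + 14 = 253/12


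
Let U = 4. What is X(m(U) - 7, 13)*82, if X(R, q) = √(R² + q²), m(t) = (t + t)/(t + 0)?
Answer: 82*√194 ≈ 1142.1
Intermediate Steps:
m(t) = 2 (m(t) = (2*t)/t = 2)
X(m(U) - 7, 13)*82 = √((2 - 7)² + 13²)*82 = √((-5)² + 169)*82 = √(25 + 169)*82 = √194*82 = 82*√194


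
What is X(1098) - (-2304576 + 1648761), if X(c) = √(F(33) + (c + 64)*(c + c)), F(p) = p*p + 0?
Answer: 655815 + 3*√283649 ≈ 6.5741e+5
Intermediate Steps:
F(p) = p² (F(p) = p² + 0 = p²)
X(c) = √(1089 + 2*c*(64 + c)) (X(c) = √(33² + (c + 64)*(c + c)) = √(1089 + (64 + c)*(2*c)) = √(1089 + 2*c*(64 + c)))
X(1098) - (-2304576 + 1648761) = √(1089 + 2*1098² + 128*1098) - (-2304576 + 1648761) = √(1089 + 2*1205604 + 140544) - 1*(-655815) = √(1089 + 2411208 + 140544) + 655815 = √2552841 + 655815 = 3*√283649 + 655815 = 655815 + 3*√283649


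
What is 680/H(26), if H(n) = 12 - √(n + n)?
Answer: 2040/23 + 340*√13/23 ≈ 142.00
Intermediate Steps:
H(n) = 12 - √2*√n (H(n) = 12 - √(2*n) = 12 - √2*√n)
680/H(26) = 680/(12 - √2*√26) = 680/(12 - 2*√13)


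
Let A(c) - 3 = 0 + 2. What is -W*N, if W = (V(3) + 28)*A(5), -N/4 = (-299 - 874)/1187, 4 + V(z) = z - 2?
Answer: -586500/1187 ≈ -494.10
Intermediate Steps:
A(c) = 5 (A(c) = 3 + (0 + 2) = 3 + 2 = 5)
V(z) = -6 + z (V(z) = -4 + (z - 2) = -4 + (-2 + z) = -6 + z)
N = 4692/1187 (N = -4*(-299 - 874)/1187 = -(-4692)/1187 = -4*(-1173/1187) = 4692/1187 ≈ 3.9528)
W = 125 (W = ((-6 + 3) + 28)*5 = (-3 + 28)*5 = 25*5 = 125)
-W*N = -125*4692/1187 = -1*586500/1187 = -586500/1187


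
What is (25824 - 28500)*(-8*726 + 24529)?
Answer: -50097396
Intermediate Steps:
(25824 - 28500)*(-8*726 + 24529) = -2676*(-5808 + 24529) = -2676*18721 = -50097396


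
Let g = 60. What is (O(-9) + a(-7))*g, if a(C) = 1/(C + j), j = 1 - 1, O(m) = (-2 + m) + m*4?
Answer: -19800/7 ≈ -2828.6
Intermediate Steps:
O(m) = -2 + 5*m (O(m) = (-2 + m) + 4*m = -2 + 5*m)
j = 0
a(C) = 1/C (a(C) = 1/(C + 0) = 1/C)
(O(-9) + a(-7))*g = ((-2 + 5*(-9)) + 1/(-7))*60 = ((-2 - 45) - ⅐)*60 = (-47 - ⅐)*60 = -330/7*60 = -19800/7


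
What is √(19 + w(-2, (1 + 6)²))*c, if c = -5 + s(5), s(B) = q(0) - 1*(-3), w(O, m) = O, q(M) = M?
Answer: -2*√17 ≈ -8.2462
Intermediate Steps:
s(B) = 3 (s(B) = 0 - 1*(-3) = 0 + 3 = 3)
c = -2 (c = -5 + 3 = -2)
√(19 + w(-2, (1 + 6)²))*c = √(19 - 2)*(-2) = √17*(-2) = -2*√17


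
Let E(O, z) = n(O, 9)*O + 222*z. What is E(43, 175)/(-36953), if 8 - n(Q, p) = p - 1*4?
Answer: -38979/36953 ≈ -1.0548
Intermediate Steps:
n(Q, p) = 12 - p (n(Q, p) = 8 - (p - 1*4) = 8 - (p - 4) = 8 - (-4 + p) = 8 + (4 - p) = 12 - p)
E(O, z) = 3*O + 222*z (E(O, z) = (12 - 1*9)*O + 222*z = (12 - 9)*O + 222*z = 3*O + 222*z)
E(43, 175)/(-36953) = (3*43 + 222*175)/(-36953) = (129 + 38850)*(-1/36953) = 38979*(-1/36953) = -38979/36953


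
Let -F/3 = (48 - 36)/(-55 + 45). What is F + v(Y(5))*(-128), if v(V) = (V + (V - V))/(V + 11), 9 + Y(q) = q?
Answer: 2686/35 ≈ 76.743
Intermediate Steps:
Y(q) = -9 + q
v(V) = V/(11 + V) (v(V) = (V + 0)/(11 + V) = V/(11 + V))
F = 18/5 (F = -3*(48 - 36)/(-55 + 45) = -36/(-10) = -36*(-1)/10 = -3*(-6/5) = 18/5 ≈ 3.6000)
F + v(Y(5))*(-128) = 18/5 + ((-9 + 5)/(11 + (-9 + 5)))*(-128) = 18/5 - 4/(11 - 4)*(-128) = 18/5 - 4/7*(-128) = 18/5 + 512/7 = 2686/35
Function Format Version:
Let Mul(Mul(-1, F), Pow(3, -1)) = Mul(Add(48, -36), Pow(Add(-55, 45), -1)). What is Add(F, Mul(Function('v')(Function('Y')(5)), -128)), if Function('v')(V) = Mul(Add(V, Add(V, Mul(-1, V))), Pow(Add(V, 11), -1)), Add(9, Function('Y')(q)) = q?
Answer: Rational(2686, 35) ≈ 76.743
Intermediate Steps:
Function('Y')(q) = Add(-9, q)
Function('v')(V) = Mul(V, Pow(Add(11, V), -1)) (Function('v')(V) = Mul(Add(V, 0), Pow(Add(11, V), -1)) = Mul(V, Pow(Add(11, V), -1)))
F = Rational(18, 5) (F = Mul(-3, Mul(Add(48, -36), Pow(Add(-55, 45), -1))) = Mul(-3, Mul(12, Pow(-10, -1))) = Mul(-3, Mul(12, Rational(-1, 10))) = Mul(-3, Rational(-6, 5)) = Rational(18, 5) ≈ 3.6000)
Add(F, Mul(Function('v')(Function('Y')(5)), -128)) = Add(Rational(18, 5), Mul(Mul(Add(-9, 5), Pow(Add(11, Add(-9, 5)), -1)), -128)) = Add(Rational(18, 5), Mul(Mul(-4, Pow(Add(11, -4), -1)), -128)) = Add(Rational(18, 5), Mul(Mul(-4, Pow(7, -1)), -128)) = Add(Rational(18, 5), Mul(Mul(-4, Rational(1, 7)), -128)) = Add(Rational(18, 5), Mul(Rational(-4, 7), -128)) = Add(Rational(18, 5), Rational(512, 7)) = Rational(2686, 35)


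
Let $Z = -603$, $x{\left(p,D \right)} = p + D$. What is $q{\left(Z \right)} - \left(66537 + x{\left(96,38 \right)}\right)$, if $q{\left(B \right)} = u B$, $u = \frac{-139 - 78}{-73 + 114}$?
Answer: $- \frac{2602660}{41} \approx -63480.0$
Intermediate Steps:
$x{\left(p,D \right)} = D + p$
$u = - \frac{217}{41} \approx -5.2927$
$q{\left(B \right)} = - \frac{217 B}{41}$
$q{\left(Z \right)} - \left(66537 + x{\left(96,38 \right)}\right) = \left(- \frac{217}{41}\right) \left(-603\right) - \left(66537 + \left(38 + 96\right)\right) = \frac{130851}{41} - \left(66537 + 134\right) = \frac{130851}{41} - 66671 = - \frac{2602660}{41}$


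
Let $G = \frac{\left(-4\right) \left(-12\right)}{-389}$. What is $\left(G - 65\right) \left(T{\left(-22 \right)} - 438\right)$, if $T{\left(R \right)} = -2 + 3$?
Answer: $\frac{11070521}{389} \approx 28459.0$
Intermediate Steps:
$T{\left(R \right)} = 1$
$G = - \frac{48}{389}$ ($G = 48 \left(- \frac{1}{389}\right) = - \frac{48}{389} \approx -0.12339$)
$\left(G - 65\right) \left(T{\left(-22 \right)} - 438\right) = \left(- \frac{48}{389} - 65\right) \left(1 - 438\right) = \left(- \frac{25333}{389}\right) \left(-437\right) = \frac{11070521}{389}$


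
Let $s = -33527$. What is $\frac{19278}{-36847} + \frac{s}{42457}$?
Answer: $- \frac{2053855415}{1564413079} \approx -1.3129$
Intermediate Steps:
$\frac{19278}{-36847} + \frac{s}{42457} = \frac{19278}{-36847} - \frac{33527}{42457} = 19278 \left(- \frac{1}{36847}\right) - \frac{33527}{42457} = - \frac{19278}{36847} - \frac{33527}{42457} = - \frac{2053855415}{1564413079}$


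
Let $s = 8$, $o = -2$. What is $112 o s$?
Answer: $-1792$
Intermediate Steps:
$112 o s = 112 \left(-2\right) 8 = \left(-224\right) 8 = -1792$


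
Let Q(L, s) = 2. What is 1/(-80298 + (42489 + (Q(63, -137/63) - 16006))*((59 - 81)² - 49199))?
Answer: -1/1290297073 ≈ -7.7502e-10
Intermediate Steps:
1/(-80298 + (42489 + (Q(63, -137/63) - 16006))*((59 - 81)² - 49199)) = 1/(-80298 + (42489 + (2 - 16006))*((59 - 81)² - 49199)) = 1/(-80298 + (42489 - 16004)*((-22)² - 49199)) = 1/(-80298 + 26485*(484 - 49199)) = 1/(-80298 + 26485*(-48715)) = 1/(-80298 - 1290216775) = 1/(-1290297073) = -1/1290297073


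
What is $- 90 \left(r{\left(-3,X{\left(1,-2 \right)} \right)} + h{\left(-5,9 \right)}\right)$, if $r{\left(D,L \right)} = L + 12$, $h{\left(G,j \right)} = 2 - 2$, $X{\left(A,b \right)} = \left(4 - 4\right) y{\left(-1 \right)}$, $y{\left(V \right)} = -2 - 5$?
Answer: $-1080$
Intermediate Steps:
$y{\left(V \right)} = -7$ ($y{\left(V \right)} = -2 - 5 = -7$)
$X{\left(A,b \right)} = 0$ ($X{\left(A,b \right)} = \left(4 - 4\right) \left(-7\right) = 0 \left(-7\right) = 0$)
$h{\left(G,j \right)} = 0$
$r{\left(D,L \right)} = 12 + L$
$- 90 \left(r{\left(-3,X{\left(1,-2 \right)} \right)} + h{\left(-5,9 \right)}\right) = - 90 \left(\left(12 + 0\right) + 0\right) = - 90 \left(12 + 0\right) = \left(-90\right) 12 = -1080$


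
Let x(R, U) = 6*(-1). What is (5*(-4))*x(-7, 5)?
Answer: 120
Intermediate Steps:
x(R, U) = -6
(5*(-4))*x(-7, 5) = (5*(-4))*(-6) = -20*(-6) = 120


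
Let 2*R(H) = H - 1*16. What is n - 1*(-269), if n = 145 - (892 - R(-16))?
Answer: -494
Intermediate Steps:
R(H) = -8 + H/2 (R(H) = (H - 1*16)/2 = (H - 16)/2 = (-16 + H)/2 = -8 + H/2)
n = -763 (n = 145 - (892 - (-8 + (1/2)*(-16))) = 145 - (892 - (-8 - 8)) = 145 - (892 - 1*(-16)) = 145 - (892 + 16) = 145 - 1*908 = 145 - 908 = -763)
n - 1*(-269) = -763 - 1*(-269) = -763 + 269 = -494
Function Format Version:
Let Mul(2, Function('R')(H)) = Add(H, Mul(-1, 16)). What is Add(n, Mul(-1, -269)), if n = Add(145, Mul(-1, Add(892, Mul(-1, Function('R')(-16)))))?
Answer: -494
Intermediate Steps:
Function('R')(H) = Add(-8, Mul(Rational(1, 2), H)) (Function('R')(H) = Mul(Rational(1, 2), Add(H, Mul(-1, 16))) = Mul(Rational(1, 2), Add(H, -16)) = Mul(Rational(1, 2), Add(-16, H)) = Add(-8, Mul(Rational(1, 2), H)))
n = -763 (n = Add(145, Mul(-1, Add(892, Mul(-1, Add(-8, Mul(Rational(1, 2), -16)))))) = Add(145, Mul(-1, Add(892, Mul(-1, Add(-8, -8))))) = Add(145, Mul(-1, Add(892, Mul(-1, -16)))) = Add(145, Mul(-1, Add(892, 16))) = Add(145, Mul(-1, 908)) = Add(145, -908) = -763)
Add(n, Mul(-1, -269)) = Add(-763, Mul(-1, -269)) = Add(-763, 269) = -494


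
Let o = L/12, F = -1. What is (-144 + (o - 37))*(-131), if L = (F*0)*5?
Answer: 23711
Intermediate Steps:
L = 0 (L = -1*0*5 = 0*5 = 0)
o = 0 (o = 0/12 = 0*(1/12) = 0)
(-144 + (o - 37))*(-131) = (-144 + (0 - 37))*(-131) = (-144 - 37)*(-131) = -181*(-131) = 23711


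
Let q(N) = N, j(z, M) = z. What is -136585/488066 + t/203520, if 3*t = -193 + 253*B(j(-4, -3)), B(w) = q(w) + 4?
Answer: -41743767169/148996788480 ≈ -0.28017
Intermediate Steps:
B(w) = 4 + w (B(w) = w + 4 = 4 + w)
t = -193/3 (t = (-193 + 253*(4 - 4))/3 = (-193 + 253*0)/3 = (-193 + 0)/3 = (⅓)*(-193) = -193/3 ≈ -64.333)
-136585/488066 + t/203520 = -136585/488066 - 193/3/203520 = -136585*1/488066 - 193/3*1/203520 = -136585/488066 - 193/610560 = -41743767169/148996788480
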